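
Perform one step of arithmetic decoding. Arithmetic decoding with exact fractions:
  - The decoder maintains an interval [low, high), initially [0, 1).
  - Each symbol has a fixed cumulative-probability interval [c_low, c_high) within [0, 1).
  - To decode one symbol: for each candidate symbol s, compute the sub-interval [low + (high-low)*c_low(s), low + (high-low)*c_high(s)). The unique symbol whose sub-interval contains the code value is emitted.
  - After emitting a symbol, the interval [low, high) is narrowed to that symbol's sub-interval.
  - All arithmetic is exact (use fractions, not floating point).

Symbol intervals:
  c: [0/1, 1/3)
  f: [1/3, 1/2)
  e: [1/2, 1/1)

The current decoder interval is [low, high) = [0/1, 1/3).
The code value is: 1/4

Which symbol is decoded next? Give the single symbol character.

Answer: e

Derivation:
Interval width = high − low = 1/3 − 0/1 = 1/3
Scaled code = (code − low) / width = (1/4 − 0/1) / 1/3 = 3/4
  c: [0/1, 1/3) 
  f: [1/3, 1/2) 
  e: [1/2, 1/1) ← scaled code falls here ✓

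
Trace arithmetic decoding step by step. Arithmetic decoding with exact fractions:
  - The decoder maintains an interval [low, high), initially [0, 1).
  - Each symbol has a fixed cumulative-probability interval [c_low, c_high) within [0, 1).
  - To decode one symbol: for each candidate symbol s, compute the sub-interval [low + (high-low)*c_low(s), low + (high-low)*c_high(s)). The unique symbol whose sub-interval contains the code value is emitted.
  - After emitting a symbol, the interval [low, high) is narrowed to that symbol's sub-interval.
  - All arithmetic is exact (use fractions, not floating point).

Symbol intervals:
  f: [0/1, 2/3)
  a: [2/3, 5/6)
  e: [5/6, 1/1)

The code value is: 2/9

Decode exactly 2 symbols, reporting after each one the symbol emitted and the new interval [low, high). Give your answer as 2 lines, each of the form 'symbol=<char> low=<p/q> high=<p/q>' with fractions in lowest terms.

Step 1: interval [0/1, 1/1), width = 1/1 - 0/1 = 1/1
  'f': [0/1 + 1/1*0/1, 0/1 + 1/1*2/3) = [0/1, 2/3) <- contains code 2/9
  'a': [0/1 + 1/1*2/3, 0/1 + 1/1*5/6) = [2/3, 5/6)
  'e': [0/1 + 1/1*5/6, 0/1 + 1/1*1/1) = [5/6, 1/1)
  emit 'f', narrow to [0/1, 2/3)
Step 2: interval [0/1, 2/3), width = 2/3 - 0/1 = 2/3
  'f': [0/1 + 2/3*0/1, 0/1 + 2/3*2/3) = [0/1, 4/9) <- contains code 2/9
  'a': [0/1 + 2/3*2/3, 0/1 + 2/3*5/6) = [4/9, 5/9)
  'e': [0/1 + 2/3*5/6, 0/1 + 2/3*1/1) = [5/9, 2/3)
  emit 'f', narrow to [0/1, 4/9)

Answer: symbol=f low=0/1 high=2/3
symbol=f low=0/1 high=4/9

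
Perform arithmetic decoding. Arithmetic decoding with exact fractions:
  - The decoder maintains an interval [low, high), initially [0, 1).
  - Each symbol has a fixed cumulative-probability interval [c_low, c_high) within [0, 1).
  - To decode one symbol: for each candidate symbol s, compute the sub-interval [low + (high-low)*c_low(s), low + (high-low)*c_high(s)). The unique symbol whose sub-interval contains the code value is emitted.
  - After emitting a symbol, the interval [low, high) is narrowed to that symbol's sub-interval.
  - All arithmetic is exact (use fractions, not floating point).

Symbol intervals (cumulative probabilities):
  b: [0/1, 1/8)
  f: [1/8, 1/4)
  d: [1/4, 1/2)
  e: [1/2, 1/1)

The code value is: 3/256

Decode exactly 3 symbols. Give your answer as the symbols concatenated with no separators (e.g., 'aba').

Answer: bbe

Derivation:
Step 1: interval [0/1, 1/1), width = 1/1 - 0/1 = 1/1
  'b': [0/1 + 1/1*0/1, 0/1 + 1/1*1/8) = [0/1, 1/8) <- contains code 3/256
  'f': [0/1 + 1/1*1/8, 0/1 + 1/1*1/4) = [1/8, 1/4)
  'd': [0/1 + 1/1*1/4, 0/1 + 1/1*1/2) = [1/4, 1/2)
  'e': [0/1 + 1/1*1/2, 0/1 + 1/1*1/1) = [1/2, 1/1)
  emit 'b', narrow to [0/1, 1/8)
Step 2: interval [0/1, 1/8), width = 1/8 - 0/1 = 1/8
  'b': [0/1 + 1/8*0/1, 0/1 + 1/8*1/8) = [0/1, 1/64) <- contains code 3/256
  'f': [0/1 + 1/8*1/8, 0/1 + 1/8*1/4) = [1/64, 1/32)
  'd': [0/1 + 1/8*1/4, 0/1 + 1/8*1/2) = [1/32, 1/16)
  'e': [0/1 + 1/8*1/2, 0/1 + 1/8*1/1) = [1/16, 1/8)
  emit 'b', narrow to [0/1, 1/64)
Step 3: interval [0/1, 1/64), width = 1/64 - 0/1 = 1/64
  'b': [0/1 + 1/64*0/1, 0/1 + 1/64*1/8) = [0/1, 1/512)
  'f': [0/1 + 1/64*1/8, 0/1 + 1/64*1/4) = [1/512, 1/256)
  'd': [0/1 + 1/64*1/4, 0/1 + 1/64*1/2) = [1/256, 1/128)
  'e': [0/1 + 1/64*1/2, 0/1 + 1/64*1/1) = [1/128, 1/64) <- contains code 3/256
  emit 'e', narrow to [1/128, 1/64)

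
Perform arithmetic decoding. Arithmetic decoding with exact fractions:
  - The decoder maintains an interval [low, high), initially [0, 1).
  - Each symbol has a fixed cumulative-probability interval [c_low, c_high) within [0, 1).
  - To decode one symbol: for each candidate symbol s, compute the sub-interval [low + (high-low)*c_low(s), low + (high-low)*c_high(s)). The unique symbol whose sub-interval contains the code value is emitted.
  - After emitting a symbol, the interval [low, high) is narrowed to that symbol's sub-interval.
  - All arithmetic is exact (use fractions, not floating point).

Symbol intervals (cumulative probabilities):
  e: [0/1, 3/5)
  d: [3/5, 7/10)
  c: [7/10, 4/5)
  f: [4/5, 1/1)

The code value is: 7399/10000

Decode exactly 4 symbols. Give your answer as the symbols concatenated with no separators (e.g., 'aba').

Step 1: interval [0/1, 1/1), width = 1/1 - 0/1 = 1/1
  'e': [0/1 + 1/1*0/1, 0/1 + 1/1*3/5) = [0/1, 3/5)
  'd': [0/1 + 1/1*3/5, 0/1 + 1/1*7/10) = [3/5, 7/10)
  'c': [0/1 + 1/1*7/10, 0/1 + 1/1*4/5) = [7/10, 4/5) <- contains code 7399/10000
  'f': [0/1 + 1/1*4/5, 0/1 + 1/1*1/1) = [4/5, 1/1)
  emit 'c', narrow to [7/10, 4/5)
Step 2: interval [7/10, 4/5), width = 4/5 - 7/10 = 1/10
  'e': [7/10 + 1/10*0/1, 7/10 + 1/10*3/5) = [7/10, 19/25) <- contains code 7399/10000
  'd': [7/10 + 1/10*3/5, 7/10 + 1/10*7/10) = [19/25, 77/100)
  'c': [7/10 + 1/10*7/10, 7/10 + 1/10*4/5) = [77/100, 39/50)
  'f': [7/10 + 1/10*4/5, 7/10 + 1/10*1/1) = [39/50, 4/5)
  emit 'e', narrow to [7/10, 19/25)
Step 3: interval [7/10, 19/25), width = 19/25 - 7/10 = 3/50
  'e': [7/10 + 3/50*0/1, 7/10 + 3/50*3/5) = [7/10, 92/125)
  'd': [7/10 + 3/50*3/5, 7/10 + 3/50*7/10) = [92/125, 371/500) <- contains code 7399/10000
  'c': [7/10 + 3/50*7/10, 7/10 + 3/50*4/5) = [371/500, 187/250)
  'f': [7/10 + 3/50*4/5, 7/10 + 3/50*1/1) = [187/250, 19/25)
  emit 'd', narrow to [92/125, 371/500)
Step 4: interval [92/125, 371/500), width = 371/500 - 92/125 = 3/500
  'e': [92/125 + 3/500*0/1, 92/125 + 3/500*3/5) = [92/125, 1849/2500)
  'd': [92/125 + 3/500*3/5, 92/125 + 3/500*7/10) = [1849/2500, 3701/5000) <- contains code 7399/10000
  'c': [92/125 + 3/500*7/10, 92/125 + 3/500*4/5) = [3701/5000, 463/625)
  'f': [92/125 + 3/500*4/5, 92/125 + 3/500*1/1) = [463/625, 371/500)
  emit 'd', narrow to [1849/2500, 3701/5000)

Answer: cedd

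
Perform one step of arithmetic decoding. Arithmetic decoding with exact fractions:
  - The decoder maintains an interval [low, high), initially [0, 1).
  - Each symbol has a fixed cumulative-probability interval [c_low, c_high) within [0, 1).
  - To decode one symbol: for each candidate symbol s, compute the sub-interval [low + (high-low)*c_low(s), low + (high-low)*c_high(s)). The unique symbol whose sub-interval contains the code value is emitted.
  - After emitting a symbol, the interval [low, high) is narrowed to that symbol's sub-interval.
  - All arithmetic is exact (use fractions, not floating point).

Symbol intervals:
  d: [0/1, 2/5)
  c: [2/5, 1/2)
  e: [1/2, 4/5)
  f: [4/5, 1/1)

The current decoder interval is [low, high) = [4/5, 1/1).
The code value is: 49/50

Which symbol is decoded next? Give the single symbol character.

Answer: f

Derivation:
Interval width = high − low = 1/1 − 4/5 = 1/5
Scaled code = (code − low) / width = (49/50 − 4/5) / 1/5 = 9/10
  d: [0/1, 2/5) 
  c: [2/5, 1/2) 
  e: [1/2, 4/5) 
  f: [4/5, 1/1) ← scaled code falls here ✓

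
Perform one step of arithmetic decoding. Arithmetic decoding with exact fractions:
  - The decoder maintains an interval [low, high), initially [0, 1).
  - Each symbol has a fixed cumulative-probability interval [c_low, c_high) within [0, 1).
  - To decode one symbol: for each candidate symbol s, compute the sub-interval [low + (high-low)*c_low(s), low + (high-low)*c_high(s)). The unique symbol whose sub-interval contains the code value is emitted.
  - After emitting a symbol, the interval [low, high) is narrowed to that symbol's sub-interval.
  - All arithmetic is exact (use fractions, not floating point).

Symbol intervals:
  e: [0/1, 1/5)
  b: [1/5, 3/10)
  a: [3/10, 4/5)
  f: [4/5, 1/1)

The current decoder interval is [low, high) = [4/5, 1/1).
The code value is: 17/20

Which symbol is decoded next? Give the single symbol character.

Answer: b

Derivation:
Interval width = high − low = 1/1 − 4/5 = 1/5
Scaled code = (code − low) / width = (17/20 − 4/5) / 1/5 = 1/4
  e: [0/1, 1/5) 
  b: [1/5, 3/10) ← scaled code falls here ✓
  a: [3/10, 4/5) 
  f: [4/5, 1/1) 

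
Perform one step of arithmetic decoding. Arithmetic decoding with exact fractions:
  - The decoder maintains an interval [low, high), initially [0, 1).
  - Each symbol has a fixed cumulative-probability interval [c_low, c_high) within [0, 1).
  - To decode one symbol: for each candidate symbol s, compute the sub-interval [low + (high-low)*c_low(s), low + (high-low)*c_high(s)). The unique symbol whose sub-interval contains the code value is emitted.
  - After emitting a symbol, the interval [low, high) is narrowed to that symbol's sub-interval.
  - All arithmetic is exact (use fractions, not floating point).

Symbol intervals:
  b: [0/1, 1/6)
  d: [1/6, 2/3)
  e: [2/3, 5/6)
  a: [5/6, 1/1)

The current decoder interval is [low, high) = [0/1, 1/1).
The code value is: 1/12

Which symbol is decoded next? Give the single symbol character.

Answer: b

Derivation:
Interval width = high − low = 1/1 − 0/1 = 1/1
Scaled code = (code − low) / width = (1/12 − 0/1) / 1/1 = 1/12
  b: [0/1, 1/6) ← scaled code falls here ✓
  d: [1/6, 2/3) 
  e: [2/3, 5/6) 
  a: [5/6, 1/1) 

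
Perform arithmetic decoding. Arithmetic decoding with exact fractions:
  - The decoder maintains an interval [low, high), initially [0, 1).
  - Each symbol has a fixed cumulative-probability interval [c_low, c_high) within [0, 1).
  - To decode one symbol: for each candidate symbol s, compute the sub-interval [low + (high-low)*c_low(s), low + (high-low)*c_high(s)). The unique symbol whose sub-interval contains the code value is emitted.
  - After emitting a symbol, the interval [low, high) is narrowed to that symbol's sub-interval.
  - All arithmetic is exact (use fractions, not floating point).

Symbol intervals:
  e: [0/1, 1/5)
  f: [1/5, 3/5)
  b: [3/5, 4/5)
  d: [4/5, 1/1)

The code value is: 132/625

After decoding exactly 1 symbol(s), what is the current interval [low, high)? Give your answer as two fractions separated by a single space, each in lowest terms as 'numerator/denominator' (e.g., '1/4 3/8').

Answer: 1/5 3/5

Derivation:
Step 1: interval [0/1, 1/1), width = 1/1 - 0/1 = 1/1
  'e': [0/1 + 1/1*0/1, 0/1 + 1/1*1/5) = [0/1, 1/5)
  'f': [0/1 + 1/1*1/5, 0/1 + 1/1*3/5) = [1/5, 3/5) <- contains code 132/625
  'b': [0/1 + 1/1*3/5, 0/1 + 1/1*4/5) = [3/5, 4/5)
  'd': [0/1 + 1/1*4/5, 0/1 + 1/1*1/1) = [4/5, 1/1)
  emit 'f', narrow to [1/5, 3/5)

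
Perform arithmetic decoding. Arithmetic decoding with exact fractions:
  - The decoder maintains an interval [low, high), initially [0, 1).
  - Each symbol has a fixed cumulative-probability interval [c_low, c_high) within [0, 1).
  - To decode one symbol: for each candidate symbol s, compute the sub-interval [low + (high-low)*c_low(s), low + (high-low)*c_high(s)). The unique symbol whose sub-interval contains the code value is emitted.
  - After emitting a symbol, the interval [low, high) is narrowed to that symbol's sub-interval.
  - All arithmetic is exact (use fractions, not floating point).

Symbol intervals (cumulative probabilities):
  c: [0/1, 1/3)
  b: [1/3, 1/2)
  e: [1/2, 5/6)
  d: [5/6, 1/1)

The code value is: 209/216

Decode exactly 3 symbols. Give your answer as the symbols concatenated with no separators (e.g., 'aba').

Step 1: interval [0/1, 1/1), width = 1/1 - 0/1 = 1/1
  'c': [0/1 + 1/1*0/1, 0/1 + 1/1*1/3) = [0/1, 1/3)
  'b': [0/1 + 1/1*1/3, 0/1 + 1/1*1/2) = [1/3, 1/2)
  'e': [0/1 + 1/1*1/2, 0/1 + 1/1*5/6) = [1/2, 5/6)
  'd': [0/1 + 1/1*5/6, 0/1 + 1/1*1/1) = [5/6, 1/1) <- contains code 209/216
  emit 'd', narrow to [5/6, 1/1)
Step 2: interval [5/6, 1/1), width = 1/1 - 5/6 = 1/6
  'c': [5/6 + 1/6*0/1, 5/6 + 1/6*1/3) = [5/6, 8/9)
  'b': [5/6 + 1/6*1/3, 5/6 + 1/6*1/2) = [8/9, 11/12)
  'e': [5/6 + 1/6*1/2, 5/6 + 1/6*5/6) = [11/12, 35/36) <- contains code 209/216
  'd': [5/6 + 1/6*5/6, 5/6 + 1/6*1/1) = [35/36, 1/1)
  emit 'e', narrow to [11/12, 35/36)
Step 3: interval [11/12, 35/36), width = 35/36 - 11/12 = 1/18
  'c': [11/12 + 1/18*0/1, 11/12 + 1/18*1/3) = [11/12, 101/108)
  'b': [11/12 + 1/18*1/3, 11/12 + 1/18*1/2) = [101/108, 17/18)
  'e': [11/12 + 1/18*1/2, 11/12 + 1/18*5/6) = [17/18, 26/27)
  'd': [11/12 + 1/18*5/6, 11/12 + 1/18*1/1) = [26/27, 35/36) <- contains code 209/216
  emit 'd', narrow to [26/27, 35/36)

Answer: ded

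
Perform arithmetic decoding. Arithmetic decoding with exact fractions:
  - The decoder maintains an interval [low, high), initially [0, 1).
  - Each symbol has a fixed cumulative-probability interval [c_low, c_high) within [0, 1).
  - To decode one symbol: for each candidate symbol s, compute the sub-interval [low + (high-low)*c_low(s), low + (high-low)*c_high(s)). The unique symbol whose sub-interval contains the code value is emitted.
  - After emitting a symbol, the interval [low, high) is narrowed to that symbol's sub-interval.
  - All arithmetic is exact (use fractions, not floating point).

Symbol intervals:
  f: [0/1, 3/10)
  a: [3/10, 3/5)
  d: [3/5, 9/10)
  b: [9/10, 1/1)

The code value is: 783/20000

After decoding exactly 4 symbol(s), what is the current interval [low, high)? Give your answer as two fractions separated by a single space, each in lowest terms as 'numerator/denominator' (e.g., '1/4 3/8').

Step 1: interval [0/1, 1/1), width = 1/1 - 0/1 = 1/1
  'f': [0/1 + 1/1*0/1, 0/1 + 1/1*3/10) = [0/1, 3/10) <- contains code 783/20000
  'a': [0/1 + 1/1*3/10, 0/1 + 1/1*3/5) = [3/10, 3/5)
  'd': [0/1 + 1/1*3/5, 0/1 + 1/1*9/10) = [3/5, 9/10)
  'b': [0/1 + 1/1*9/10, 0/1 + 1/1*1/1) = [9/10, 1/1)
  emit 'f', narrow to [0/1, 3/10)
Step 2: interval [0/1, 3/10), width = 3/10 - 0/1 = 3/10
  'f': [0/1 + 3/10*0/1, 0/1 + 3/10*3/10) = [0/1, 9/100) <- contains code 783/20000
  'a': [0/1 + 3/10*3/10, 0/1 + 3/10*3/5) = [9/100, 9/50)
  'd': [0/1 + 3/10*3/5, 0/1 + 3/10*9/10) = [9/50, 27/100)
  'b': [0/1 + 3/10*9/10, 0/1 + 3/10*1/1) = [27/100, 3/10)
  emit 'f', narrow to [0/1, 9/100)
Step 3: interval [0/1, 9/100), width = 9/100 - 0/1 = 9/100
  'f': [0/1 + 9/100*0/1, 0/1 + 9/100*3/10) = [0/1, 27/1000)
  'a': [0/1 + 9/100*3/10, 0/1 + 9/100*3/5) = [27/1000, 27/500) <- contains code 783/20000
  'd': [0/1 + 9/100*3/5, 0/1 + 9/100*9/10) = [27/500, 81/1000)
  'b': [0/1 + 9/100*9/10, 0/1 + 9/100*1/1) = [81/1000, 9/100)
  emit 'a', narrow to [27/1000, 27/500)
Step 4: interval [27/1000, 27/500), width = 27/500 - 27/1000 = 27/1000
  'f': [27/1000 + 27/1000*0/1, 27/1000 + 27/1000*3/10) = [27/1000, 351/10000)
  'a': [27/1000 + 27/1000*3/10, 27/1000 + 27/1000*3/5) = [351/10000, 27/625) <- contains code 783/20000
  'd': [27/1000 + 27/1000*3/5, 27/1000 + 27/1000*9/10) = [27/625, 513/10000)
  'b': [27/1000 + 27/1000*9/10, 27/1000 + 27/1000*1/1) = [513/10000, 27/500)
  emit 'a', narrow to [351/10000, 27/625)

Answer: 351/10000 27/625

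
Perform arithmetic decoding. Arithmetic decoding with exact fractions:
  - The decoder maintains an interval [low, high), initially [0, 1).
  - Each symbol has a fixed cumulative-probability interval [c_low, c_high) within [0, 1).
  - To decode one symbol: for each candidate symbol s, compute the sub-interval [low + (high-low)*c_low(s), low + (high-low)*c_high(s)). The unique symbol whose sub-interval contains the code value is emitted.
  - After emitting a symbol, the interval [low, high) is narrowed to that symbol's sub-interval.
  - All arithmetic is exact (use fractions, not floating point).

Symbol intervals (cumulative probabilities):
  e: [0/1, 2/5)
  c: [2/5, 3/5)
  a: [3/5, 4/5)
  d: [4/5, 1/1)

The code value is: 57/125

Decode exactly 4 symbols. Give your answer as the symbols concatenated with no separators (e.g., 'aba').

Answer: ceac

Derivation:
Step 1: interval [0/1, 1/1), width = 1/1 - 0/1 = 1/1
  'e': [0/1 + 1/1*0/1, 0/1 + 1/1*2/5) = [0/1, 2/5)
  'c': [0/1 + 1/1*2/5, 0/1 + 1/1*3/5) = [2/5, 3/5) <- contains code 57/125
  'a': [0/1 + 1/1*3/5, 0/1 + 1/1*4/5) = [3/5, 4/5)
  'd': [0/1 + 1/1*4/5, 0/1 + 1/1*1/1) = [4/5, 1/1)
  emit 'c', narrow to [2/5, 3/5)
Step 2: interval [2/5, 3/5), width = 3/5 - 2/5 = 1/5
  'e': [2/5 + 1/5*0/1, 2/5 + 1/5*2/5) = [2/5, 12/25) <- contains code 57/125
  'c': [2/5 + 1/5*2/5, 2/5 + 1/5*3/5) = [12/25, 13/25)
  'a': [2/5 + 1/5*3/5, 2/5 + 1/5*4/5) = [13/25, 14/25)
  'd': [2/5 + 1/5*4/5, 2/5 + 1/5*1/1) = [14/25, 3/5)
  emit 'e', narrow to [2/5, 12/25)
Step 3: interval [2/5, 12/25), width = 12/25 - 2/5 = 2/25
  'e': [2/5 + 2/25*0/1, 2/5 + 2/25*2/5) = [2/5, 54/125)
  'c': [2/5 + 2/25*2/5, 2/5 + 2/25*3/5) = [54/125, 56/125)
  'a': [2/5 + 2/25*3/5, 2/5 + 2/25*4/5) = [56/125, 58/125) <- contains code 57/125
  'd': [2/5 + 2/25*4/5, 2/5 + 2/25*1/1) = [58/125, 12/25)
  emit 'a', narrow to [56/125, 58/125)
Step 4: interval [56/125, 58/125), width = 58/125 - 56/125 = 2/125
  'e': [56/125 + 2/125*0/1, 56/125 + 2/125*2/5) = [56/125, 284/625)
  'c': [56/125 + 2/125*2/5, 56/125 + 2/125*3/5) = [284/625, 286/625) <- contains code 57/125
  'a': [56/125 + 2/125*3/5, 56/125 + 2/125*4/5) = [286/625, 288/625)
  'd': [56/125 + 2/125*4/5, 56/125 + 2/125*1/1) = [288/625, 58/125)
  emit 'c', narrow to [284/625, 286/625)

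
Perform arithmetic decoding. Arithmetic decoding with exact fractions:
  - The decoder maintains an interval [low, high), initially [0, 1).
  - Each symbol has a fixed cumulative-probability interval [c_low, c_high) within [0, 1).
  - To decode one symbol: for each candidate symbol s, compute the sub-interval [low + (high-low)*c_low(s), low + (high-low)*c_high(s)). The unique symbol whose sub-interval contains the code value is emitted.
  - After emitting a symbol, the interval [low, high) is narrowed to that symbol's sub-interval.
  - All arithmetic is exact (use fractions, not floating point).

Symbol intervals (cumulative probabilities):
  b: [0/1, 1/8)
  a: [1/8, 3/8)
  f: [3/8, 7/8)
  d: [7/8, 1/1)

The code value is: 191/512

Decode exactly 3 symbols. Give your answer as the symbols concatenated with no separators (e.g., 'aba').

Step 1: interval [0/1, 1/1), width = 1/1 - 0/1 = 1/1
  'b': [0/1 + 1/1*0/1, 0/1 + 1/1*1/8) = [0/1, 1/8)
  'a': [0/1 + 1/1*1/8, 0/1 + 1/1*3/8) = [1/8, 3/8) <- contains code 191/512
  'f': [0/1 + 1/1*3/8, 0/1 + 1/1*7/8) = [3/8, 7/8)
  'd': [0/1 + 1/1*7/8, 0/1 + 1/1*1/1) = [7/8, 1/1)
  emit 'a', narrow to [1/8, 3/8)
Step 2: interval [1/8, 3/8), width = 3/8 - 1/8 = 1/4
  'b': [1/8 + 1/4*0/1, 1/8 + 1/4*1/8) = [1/8, 5/32)
  'a': [1/8 + 1/4*1/8, 1/8 + 1/4*3/8) = [5/32, 7/32)
  'f': [1/8 + 1/4*3/8, 1/8 + 1/4*7/8) = [7/32, 11/32)
  'd': [1/8 + 1/4*7/8, 1/8 + 1/4*1/1) = [11/32, 3/8) <- contains code 191/512
  emit 'd', narrow to [11/32, 3/8)
Step 3: interval [11/32, 3/8), width = 3/8 - 11/32 = 1/32
  'b': [11/32 + 1/32*0/1, 11/32 + 1/32*1/8) = [11/32, 89/256)
  'a': [11/32 + 1/32*1/8, 11/32 + 1/32*3/8) = [89/256, 91/256)
  'f': [11/32 + 1/32*3/8, 11/32 + 1/32*7/8) = [91/256, 95/256)
  'd': [11/32 + 1/32*7/8, 11/32 + 1/32*1/1) = [95/256, 3/8) <- contains code 191/512
  emit 'd', narrow to [95/256, 3/8)

Answer: add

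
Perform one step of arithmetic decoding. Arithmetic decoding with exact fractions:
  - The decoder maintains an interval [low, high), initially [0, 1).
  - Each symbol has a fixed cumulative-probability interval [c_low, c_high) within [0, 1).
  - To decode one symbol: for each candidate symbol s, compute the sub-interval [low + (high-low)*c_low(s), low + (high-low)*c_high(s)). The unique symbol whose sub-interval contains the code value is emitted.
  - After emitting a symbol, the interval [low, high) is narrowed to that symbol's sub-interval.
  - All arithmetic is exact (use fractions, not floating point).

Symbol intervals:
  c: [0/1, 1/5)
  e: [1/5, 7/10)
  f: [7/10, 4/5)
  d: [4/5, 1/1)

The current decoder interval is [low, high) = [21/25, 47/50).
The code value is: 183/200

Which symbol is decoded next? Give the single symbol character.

Answer: f

Derivation:
Interval width = high − low = 47/50 − 21/25 = 1/10
Scaled code = (code − low) / width = (183/200 − 21/25) / 1/10 = 3/4
  c: [0/1, 1/5) 
  e: [1/5, 7/10) 
  f: [7/10, 4/5) ← scaled code falls here ✓
  d: [4/5, 1/1) 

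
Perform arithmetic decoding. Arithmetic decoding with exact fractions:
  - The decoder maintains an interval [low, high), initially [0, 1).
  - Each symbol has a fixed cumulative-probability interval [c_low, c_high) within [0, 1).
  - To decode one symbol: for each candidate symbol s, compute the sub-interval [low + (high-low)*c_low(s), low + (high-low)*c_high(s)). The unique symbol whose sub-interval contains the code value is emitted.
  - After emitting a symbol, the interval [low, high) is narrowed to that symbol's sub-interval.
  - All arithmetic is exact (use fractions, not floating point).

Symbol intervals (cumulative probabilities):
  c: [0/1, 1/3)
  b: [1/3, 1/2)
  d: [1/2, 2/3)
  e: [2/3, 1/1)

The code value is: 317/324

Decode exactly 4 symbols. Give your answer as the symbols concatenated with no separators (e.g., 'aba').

Answer: eeeb

Derivation:
Step 1: interval [0/1, 1/1), width = 1/1 - 0/1 = 1/1
  'c': [0/1 + 1/1*0/1, 0/1 + 1/1*1/3) = [0/1, 1/3)
  'b': [0/1 + 1/1*1/3, 0/1 + 1/1*1/2) = [1/3, 1/2)
  'd': [0/1 + 1/1*1/2, 0/1 + 1/1*2/3) = [1/2, 2/3)
  'e': [0/1 + 1/1*2/3, 0/1 + 1/1*1/1) = [2/3, 1/1) <- contains code 317/324
  emit 'e', narrow to [2/3, 1/1)
Step 2: interval [2/3, 1/1), width = 1/1 - 2/3 = 1/3
  'c': [2/3 + 1/3*0/1, 2/3 + 1/3*1/3) = [2/3, 7/9)
  'b': [2/3 + 1/3*1/3, 2/3 + 1/3*1/2) = [7/9, 5/6)
  'd': [2/3 + 1/3*1/2, 2/3 + 1/3*2/3) = [5/6, 8/9)
  'e': [2/3 + 1/3*2/3, 2/3 + 1/3*1/1) = [8/9, 1/1) <- contains code 317/324
  emit 'e', narrow to [8/9, 1/1)
Step 3: interval [8/9, 1/1), width = 1/1 - 8/9 = 1/9
  'c': [8/9 + 1/9*0/1, 8/9 + 1/9*1/3) = [8/9, 25/27)
  'b': [8/9 + 1/9*1/3, 8/9 + 1/9*1/2) = [25/27, 17/18)
  'd': [8/9 + 1/9*1/2, 8/9 + 1/9*2/3) = [17/18, 26/27)
  'e': [8/9 + 1/9*2/3, 8/9 + 1/9*1/1) = [26/27, 1/1) <- contains code 317/324
  emit 'e', narrow to [26/27, 1/1)
Step 4: interval [26/27, 1/1), width = 1/1 - 26/27 = 1/27
  'c': [26/27 + 1/27*0/1, 26/27 + 1/27*1/3) = [26/27, 79/81)
  'b': [26/27 + 1/27*1/3, 26/27 + 1/27*1/2) = [79/81, 53/54) <- contains code 317/324
  'd': [26/27 + 1/27*1/2, 26/27 + 1/27*2/3) = [53/54, 80/81)
  'e': [26/27 + 1/27*2/3, 26/27 + 1/27*1/1) = [80/81, 1/1)
  emit 'b', narrow to [79/81, 53/54)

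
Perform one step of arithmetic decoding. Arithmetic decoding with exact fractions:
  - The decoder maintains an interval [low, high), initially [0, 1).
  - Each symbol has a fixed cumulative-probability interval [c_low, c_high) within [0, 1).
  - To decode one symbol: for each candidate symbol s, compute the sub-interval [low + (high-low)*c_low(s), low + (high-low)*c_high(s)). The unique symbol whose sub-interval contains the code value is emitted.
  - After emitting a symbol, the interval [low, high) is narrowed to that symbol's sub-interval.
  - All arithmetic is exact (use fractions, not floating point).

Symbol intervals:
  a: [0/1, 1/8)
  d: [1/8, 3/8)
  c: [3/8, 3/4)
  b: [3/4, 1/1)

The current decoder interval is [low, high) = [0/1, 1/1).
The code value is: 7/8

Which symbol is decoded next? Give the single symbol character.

Interval width = high − low = 1/1 − 0/1 = 1/1
Scaled code = (code − low) / width = (7/8 − 0/1) / 1/1 = 7/8
  a: [0/1, 1/8) 
  d: [1/8, 3/8) 
  c: [3/8, 3/4) 
  b: [3/4, 1/1) ← scaled code falls here ✓

Answer: b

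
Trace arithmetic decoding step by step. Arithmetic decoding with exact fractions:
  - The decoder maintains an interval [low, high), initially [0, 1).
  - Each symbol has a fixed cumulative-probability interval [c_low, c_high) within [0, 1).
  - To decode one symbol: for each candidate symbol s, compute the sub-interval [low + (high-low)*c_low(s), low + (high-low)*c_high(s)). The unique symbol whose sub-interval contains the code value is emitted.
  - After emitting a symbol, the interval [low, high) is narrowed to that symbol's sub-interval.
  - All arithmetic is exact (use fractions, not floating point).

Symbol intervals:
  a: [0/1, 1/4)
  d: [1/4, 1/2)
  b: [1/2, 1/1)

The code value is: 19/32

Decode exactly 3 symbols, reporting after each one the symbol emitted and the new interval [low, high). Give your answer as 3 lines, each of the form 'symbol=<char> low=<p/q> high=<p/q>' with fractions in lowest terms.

Answer: symbol=b low=1/2 high=1/1
symbol=a low=1/2 high=5/8
symbol=b low=9/16 high=5/8

Derivation:
Step 1: interval [0/1, 1/1), width = 1/1 - 0/1 = 1/1
  'a': [0/1 + 1/1*0/1, 0/1 + 1/1*1/4) = [0/1, 1/4)
  'd': [0/1 + 1/1*1/4, 0/1 + 1/1*1/2) = [1/4, 1/2)
  'b': [0/1 + 1/1*1/2, 0/1 + 1/1*1/1) = [1/2, 1/1) <- contains code 19/32
  emit 'b', narrow to [1/2, 1/1)
Step 2: interval [1/2, 1/1), width = 1/1 - 1/2 = 1/2
  'a': [1/2 + 1/2*0/1, 1/2 + 1/2*1/4) = [1/2, 5/8) <- contains code 19/32
  'd': [1/2 + 1/2*1/4, 1/2 + 1/2*1/2) = [5/8, 3/4)
  'b': [1/2 + 1/2*1/2, 1/2 + 1/2*1/1) = [3/4, 1/1)
  emit 'a', narrow to [1/2, 5/8)
Step 3: interval [1/2, 5/8), width = 5/8 - 1/2 = 1/8
  'a': [1/2 + 1/8*0/1, 1/2 + 1/8*1/4) = [1/2, 17/32)
  'd': [1/2 + 1/8*1/4, 1/2 + 1/8*1/2) = [17/32, 9/16)
  'b': [1/2 + 1/8*1/2, 1/2 + 1/8*1/1) = [9/16, 5/8) <- contains code 19/32
  emit 'b', narrow to [9/16, 5/8)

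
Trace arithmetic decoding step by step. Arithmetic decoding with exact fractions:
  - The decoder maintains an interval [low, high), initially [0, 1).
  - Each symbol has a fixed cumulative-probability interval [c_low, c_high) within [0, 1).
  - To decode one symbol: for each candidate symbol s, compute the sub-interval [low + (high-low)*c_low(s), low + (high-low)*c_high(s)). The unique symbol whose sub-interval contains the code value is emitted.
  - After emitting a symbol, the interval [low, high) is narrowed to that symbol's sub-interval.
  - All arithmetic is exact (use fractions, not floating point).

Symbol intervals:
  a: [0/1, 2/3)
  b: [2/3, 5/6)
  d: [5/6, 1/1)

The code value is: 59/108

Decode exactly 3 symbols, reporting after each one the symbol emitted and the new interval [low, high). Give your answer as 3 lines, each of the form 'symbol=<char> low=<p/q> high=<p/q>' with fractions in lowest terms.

Step 1: interval [0/1, 1/1), width = 1/1 - 0/1 = 1/1
  'a': [0/1 + 1/1*0/1, 0/1 + 1/1*2/3) = [0/1, 2/3) <- contains code 59/108
  'b': [0/1 + 1/1*2/3, 0/1 + 1/1*5/6) = [2/3, 5/6)
  'd': [0/1 + 1/1*5/6, 0/1 + 1/1*1/1) = [5/6, 1/1)
  emit 'a', narrow to [0/1, 2/3)
Step 2: interval [0/1, 2/3), width = 2/3 - 0/1 = 2/3
  'a': [0/1 + 2/3*0/1, 0/1 + 2/3*2/3) = [0/1, 4/9)
  'b': [0/1 + 2/3*2/3, 0/1 + 2/3*5/6) = [4/9, 5/9) <- contains code 59/108
  'd': [0/1 + 2/3*5/6, 0/1 + 2/3*1/1) = [5/9, 2/3)
  emit 'b', narrow to [4/9, 5/9)
Step 3: interval [4/9, 5/9), width = 5/9 - 4/9 = 1/9
  'a': [4/9 + 1/9*0/1, 4/9 + 1/9*2/3) = [4/9, 14/27)
  'b': [4/9 + 1/9*2/3, 4/9 + 1/9*5/6) = [14/27, 29/54)
  'd': [4/9 + 1/9*5/6, 4/9 + 1/9*1/1) = [29/54, 5/9) <- contains code 59/108
  emit 'd', narrow to [29/54, 5/9)

Answer: symbol=a low=0/1 high=2/3
symbol=b low=4/9 high=5/9
symbol=d low=29/54 high=5/9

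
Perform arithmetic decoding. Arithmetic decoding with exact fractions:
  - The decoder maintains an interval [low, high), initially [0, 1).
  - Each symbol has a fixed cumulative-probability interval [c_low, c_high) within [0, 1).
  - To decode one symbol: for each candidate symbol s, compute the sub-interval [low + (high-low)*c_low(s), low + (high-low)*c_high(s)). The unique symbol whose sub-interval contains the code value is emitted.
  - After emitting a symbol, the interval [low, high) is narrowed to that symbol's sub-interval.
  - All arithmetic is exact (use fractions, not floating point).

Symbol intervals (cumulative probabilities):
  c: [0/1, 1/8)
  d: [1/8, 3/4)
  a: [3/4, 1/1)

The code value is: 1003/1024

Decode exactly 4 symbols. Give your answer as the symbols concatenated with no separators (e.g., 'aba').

Answer: aada

Derivation:
Step 1: interval [0/1, 1/1), width = 1/1 - 0/1 = 1/1
  'c': [0/1 + 1/1*0/1, 0/1 + 1/1*1/8) = [0/1, 1/8)
  'd': [0/1 + 1/1*1/8, 0/1 + 1/1*3/4) = [1/8, 3/4)
  'a': [0/1 + 1/1*3/4, 0/1 + 1/1*1/1) = [3/4, 1/1) <- contains code 1003/1024
  emit 'a', narrow to [3/4, 1/1)
Step 2: interval [3/4, 1/1), width = 1/1 - 3/4 = 1/4
  'c': [3/4 + 1/4*0/1, 3/4 + 1/4*1/8) = [3/4, 25/32)
  'd': [3/4 + 1/4*1/8, 3/4 + 1/4*3/4) = [25/32, 15/16)
  'a': [3/4 + 1/4*3/4, 3/4 + 1/4*1/1) = [15/16, 1/1) <- contains code 1003/1024
  emit 'a', narrow to [15/16, 1/1)
Step 3: interval [15/16, 1/1), width = 1/1 - 15/16 = 1/16
  'c': [15/16 + 1/16*0/1, 15/16 + 1/16*1/8) = [15/16, 121/128)
  'd': [15/16 + 1/16*1/8, 15/16 + 1/16*3/4) = [121/128, 63/64) <- contains code 1003/1024
  'a': [15/16 + 1/16*3/4, 15/16 + 1/16*1/1) = [63/64, 1/1)
  emit 'd', narrow to [121/128, 63/64)
Step 4: interval [121/128, 63/64), width = 63/64 - 121/128 = 5/128
  'c': [121/128 + 5/128*0/1, 121/128 + 5/128*1/8) = [121/128, 973/1024)
  'd': [121/128 + 5/128*1/8, 121/128 + 5/128*3/4) = [973/1024, 499/512)
  'a': [121/128 + 5/128*3/4, 121/128 + 5/128*1/1) = [499/512, 63/64) <- contains code 1003/1024
  emit 'a', narrow to [499/512, 63/64)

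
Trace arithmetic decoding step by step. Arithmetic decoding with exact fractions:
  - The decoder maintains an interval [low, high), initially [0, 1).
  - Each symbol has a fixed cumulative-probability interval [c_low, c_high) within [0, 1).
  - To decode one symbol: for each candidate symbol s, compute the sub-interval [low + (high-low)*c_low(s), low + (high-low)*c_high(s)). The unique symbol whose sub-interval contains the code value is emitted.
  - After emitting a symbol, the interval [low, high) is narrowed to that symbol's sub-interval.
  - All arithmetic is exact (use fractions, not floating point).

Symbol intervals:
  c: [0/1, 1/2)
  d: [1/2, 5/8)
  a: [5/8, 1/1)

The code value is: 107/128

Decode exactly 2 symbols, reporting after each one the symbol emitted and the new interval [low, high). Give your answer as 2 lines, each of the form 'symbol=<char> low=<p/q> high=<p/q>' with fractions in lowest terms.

Step 1: interval [0/1, 1/1), width = 1/1 - 0/1 = 1/1
  'c': [0/1 + 1/1*0/1, 0/1 + 1/1*1/2) = [0/1, 1/2)
  'd': [0/1 + 1/1*1/2, 0/1 + 1/1*5/8) = [1/2, 5/8)
  'a': [0/1 + 1/1*5/8, 0/1 + 1/1*1/1) = [5/8, 1/1) <- contains code 107/128
  emit 'a', narrow to [5/8, 1/1)
Step 2: interval [5/8, 1/1), width = 1/1 - 5/8 = 3/8
  'c': [5/8 + 3/8*0/1, 5/8 + 3/8*1/2) = [5/8, 13/16)
  'd': [5/8 + 3/8*1/2, 5/8 + 3/8*5/8) = [13/16, 55/64) <- contains code 107/128
  'a': [5/8 + 3/8*5/8, 5/8 + 3/8*1/1) = [55/64, 1/1)
  emit 'd', narrow to [13/16, 55/64)

Answer: symbol=a low=5/8 high=1/1
symbol=d low=13/16 high=55/64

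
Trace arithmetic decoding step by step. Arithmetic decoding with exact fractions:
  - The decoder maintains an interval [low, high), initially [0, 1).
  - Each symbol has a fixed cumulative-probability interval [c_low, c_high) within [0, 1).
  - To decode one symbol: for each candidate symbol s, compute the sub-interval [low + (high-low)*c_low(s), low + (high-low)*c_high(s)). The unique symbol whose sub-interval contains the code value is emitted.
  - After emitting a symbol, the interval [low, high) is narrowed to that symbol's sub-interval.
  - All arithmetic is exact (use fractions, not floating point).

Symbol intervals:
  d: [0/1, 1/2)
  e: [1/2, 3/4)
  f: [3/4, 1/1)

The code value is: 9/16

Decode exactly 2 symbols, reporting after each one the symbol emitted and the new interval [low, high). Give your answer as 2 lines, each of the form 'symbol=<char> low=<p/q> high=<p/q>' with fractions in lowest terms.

Step 1: interval [0/1, 1/1), width = 1/1 - 0/1 = 1/1
  'd': [0/1 + 1/1*0/1, 0/1 + 1/1*1/2) = [0/1, 1/2)
  'e': [0/1 + 1/1*1/2, 0/1 + 1/1*3/4) = [1/2, 3/4) <- contains code 9/16
  'f': [0/1 + 1/1*3/4, 0/1 + 1/1*1/1) = [3/4, 1/1)
  emit 'e', narrow to [1/2, 3/4)
Step 2: interval [1/2, 3/4), width = 3/4 - 1/2 = 1/4
  'd': [1/2 + 1/4*0/1, 1/2 + 1/4*1/2) = [1/2, 5/8) <- contains code 9/16
  'e': [1/2 + 1/4*1/2, 1/2 + 1/4*3/4) = [5/8, 11/16)
  'f': [1/2 + 1/4*3/4, 1/2 + 1/4*1/1) = [11/16, 3/4)
  emit 'd', narrow to [1/2, 5/8)

Answer: symbol=e low=1/2 high=3/4
symbol=d low=1/2 high=5/8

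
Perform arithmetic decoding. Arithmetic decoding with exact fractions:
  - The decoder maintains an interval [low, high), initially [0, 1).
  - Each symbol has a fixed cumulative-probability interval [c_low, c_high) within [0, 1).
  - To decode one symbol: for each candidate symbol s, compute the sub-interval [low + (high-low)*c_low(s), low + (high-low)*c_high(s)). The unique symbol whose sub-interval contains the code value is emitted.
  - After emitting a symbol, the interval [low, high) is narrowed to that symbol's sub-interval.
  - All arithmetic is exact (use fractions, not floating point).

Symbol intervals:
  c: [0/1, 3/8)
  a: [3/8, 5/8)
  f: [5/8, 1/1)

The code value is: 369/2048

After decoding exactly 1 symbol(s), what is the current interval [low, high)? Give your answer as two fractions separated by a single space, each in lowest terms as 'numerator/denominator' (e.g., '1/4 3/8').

Step 1: interval [0/1, 1/1), width = 1/1 - 0/1 = 1/1
  'c': [0/1 + 1/1*0/1, 0/1 + 1/1*3/8) = [0/1, 3/8) <- contains code 369/2048
  'a': [0/1 + 1/1*3/8, 0/1 + 1/1*5/8) = [3/8, 5/8)
  'f': [0/1 + 1/1*5/8, 0/1 + 1/1*1/1) = [5/8, 1/1)
  emit 'c', narrow to [0/1, 3/8)

Answer: 0/1 3/8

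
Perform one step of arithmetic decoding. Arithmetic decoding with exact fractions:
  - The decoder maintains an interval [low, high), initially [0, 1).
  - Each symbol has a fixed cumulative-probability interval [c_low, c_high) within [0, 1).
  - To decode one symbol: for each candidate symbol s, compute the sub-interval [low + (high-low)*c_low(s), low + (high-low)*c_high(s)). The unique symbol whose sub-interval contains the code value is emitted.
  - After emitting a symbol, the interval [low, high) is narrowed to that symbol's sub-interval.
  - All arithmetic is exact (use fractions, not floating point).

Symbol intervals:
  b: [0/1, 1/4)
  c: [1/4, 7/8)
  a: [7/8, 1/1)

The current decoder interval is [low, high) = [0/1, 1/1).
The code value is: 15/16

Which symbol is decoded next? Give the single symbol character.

Interval width = high − low = 1/1 − 0/1 = 1/1
Scaled code = (code − low) / width = (15/16 − 0/1) / 1/1 = 15/16
  b: [0/1, 1/4) 
  c: [1/4, 7/8) 
  a: [7/8, 1/1) ← scaled code falls here ✓

Answer: a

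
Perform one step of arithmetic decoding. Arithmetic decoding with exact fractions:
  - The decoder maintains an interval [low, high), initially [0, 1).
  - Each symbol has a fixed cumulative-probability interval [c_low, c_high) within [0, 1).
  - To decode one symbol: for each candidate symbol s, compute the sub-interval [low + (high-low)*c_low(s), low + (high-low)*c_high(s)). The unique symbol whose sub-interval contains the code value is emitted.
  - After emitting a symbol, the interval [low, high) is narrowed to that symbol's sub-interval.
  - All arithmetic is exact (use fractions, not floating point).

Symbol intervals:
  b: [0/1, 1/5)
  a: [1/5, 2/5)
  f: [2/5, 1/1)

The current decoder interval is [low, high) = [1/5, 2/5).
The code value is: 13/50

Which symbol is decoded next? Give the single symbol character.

Interval width = high − low = 2/5 − 1/5 = 1/5
Scaled code = (code − low) / width = (13/50 − 1/5) / 1/5 = 3/10
  b: [0/1, 1/5) 
  a: [1/5, 2/5) ← scaled code falls here ✓
  f: [2/5, 1/1) 

Answer: a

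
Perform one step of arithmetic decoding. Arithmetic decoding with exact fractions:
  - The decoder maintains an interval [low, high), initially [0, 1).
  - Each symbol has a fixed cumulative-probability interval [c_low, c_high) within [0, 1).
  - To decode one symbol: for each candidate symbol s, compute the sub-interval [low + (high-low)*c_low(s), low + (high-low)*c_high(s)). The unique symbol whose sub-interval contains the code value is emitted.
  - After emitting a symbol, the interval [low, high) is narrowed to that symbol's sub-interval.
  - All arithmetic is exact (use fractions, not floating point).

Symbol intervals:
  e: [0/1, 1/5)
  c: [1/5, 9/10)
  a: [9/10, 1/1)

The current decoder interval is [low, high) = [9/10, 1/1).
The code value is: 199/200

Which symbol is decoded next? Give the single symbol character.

Answer: a

Derivation:
Interval width = high − low = 1/1 − 9/10 = 1/10
Scaled code = (code − low) / width = (199/200 − 9/10) / 1/10 = 19/20
  e: [0/1, 1/5) 
  c: [1/5, 9/10) 
  a: [9/10, 1/1) ← scaled code falls here ✓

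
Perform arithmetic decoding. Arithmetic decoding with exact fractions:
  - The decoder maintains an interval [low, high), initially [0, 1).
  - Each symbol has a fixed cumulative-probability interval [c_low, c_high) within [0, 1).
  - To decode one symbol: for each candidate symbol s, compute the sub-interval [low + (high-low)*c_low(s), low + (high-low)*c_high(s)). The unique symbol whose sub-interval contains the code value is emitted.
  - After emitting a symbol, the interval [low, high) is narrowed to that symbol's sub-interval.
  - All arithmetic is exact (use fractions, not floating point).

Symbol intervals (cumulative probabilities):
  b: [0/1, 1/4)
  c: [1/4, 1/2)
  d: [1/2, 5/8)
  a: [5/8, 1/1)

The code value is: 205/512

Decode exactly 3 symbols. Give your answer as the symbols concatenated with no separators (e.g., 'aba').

Step 1: interval [0/1, 1/1), width = 1/1 - 0/1 = 1/1
  'b': [0/1 + 1/1*0/1, 0/1 + 1/1*1/4) = [0/1, 1/4)
  'c': [0/1 + 1/1*1/4, 0/1 + 1/1*1/2) = [1/4, 1/2) <- contains code 205/512
  'd': [0/1 + 1/1*1/2, 0/1 + 1/1*5/8) = [1/2, 5/8)
  'a': [0/1 + 1/1*5/8, 0/1 + 1/1*1/1) = [5/8, 1/1)
  emit 'c', narrow to [1/4, 1/2)
Step 2: interval [1/4, 1/2), width = 1/2 - 1/4 = 1/4
  'b': [1/4 + 1/4*0/1, 1/4 + 1/4*1/4) = [1/4, 5/16)
  'c': [1/4 + 1/4*1/4, 1/4 + 1/4*1/2) = [5/16, 3/8)
  'd': [1/4 + 1/4*1/2, 1/4 + 1/4*5/8) = [3/8, 13/32) <- contains code 205/512
  'a': [1/4 + 1/4*5/8, 1/4 + 1/4*1/1) = [13/32, 1/2)
  emit 'd', narrow to [3/8, 13/32)
Step 3: interval [3/8, 13/32), width = 13/32 - 3/8 = 1/32
  'b': [3/8 + 1/32*0/1, 3/8 + 1/32*1/4) = [3/8, 49/128)
  'c': [3/8 + 1/32*1/4, 3/8 + 1/32*1/2) = [49/128, 25/64)
  'd': [3/8 + 1/32*1/2, 3/8 + 1/32*5/8) = [25/64, 101/256)
  'a': [3/8 + 1/32*5/8, 3/8 + 1/32*1/1) = [101/256, 13/32) <- contains code 205/512
  emit 'a', narrow to [101/256, 13/32)

Answer: cda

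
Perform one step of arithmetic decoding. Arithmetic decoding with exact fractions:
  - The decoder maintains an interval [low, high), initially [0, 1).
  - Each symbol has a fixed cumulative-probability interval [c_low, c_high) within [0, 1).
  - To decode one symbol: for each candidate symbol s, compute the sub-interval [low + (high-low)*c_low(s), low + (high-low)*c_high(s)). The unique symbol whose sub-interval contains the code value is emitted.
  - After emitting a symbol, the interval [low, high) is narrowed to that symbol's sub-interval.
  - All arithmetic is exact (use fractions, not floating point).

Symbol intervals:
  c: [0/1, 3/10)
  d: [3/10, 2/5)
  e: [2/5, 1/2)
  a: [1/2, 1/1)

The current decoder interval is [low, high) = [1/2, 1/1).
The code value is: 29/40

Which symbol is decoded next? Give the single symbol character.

Interval width = high − low = 1/1 − 1/2 = 1/2
Scaled code = (code − low) / width = (29/40 − 1/2) / 1/2 = 9/20
  c: [0/1, 3/10) 
  d: [3/10, 2/5) 
  e: [2/5, 1/2) ← scaled code falls here ✓
  a: [1/2, 1/1) 

Answer: e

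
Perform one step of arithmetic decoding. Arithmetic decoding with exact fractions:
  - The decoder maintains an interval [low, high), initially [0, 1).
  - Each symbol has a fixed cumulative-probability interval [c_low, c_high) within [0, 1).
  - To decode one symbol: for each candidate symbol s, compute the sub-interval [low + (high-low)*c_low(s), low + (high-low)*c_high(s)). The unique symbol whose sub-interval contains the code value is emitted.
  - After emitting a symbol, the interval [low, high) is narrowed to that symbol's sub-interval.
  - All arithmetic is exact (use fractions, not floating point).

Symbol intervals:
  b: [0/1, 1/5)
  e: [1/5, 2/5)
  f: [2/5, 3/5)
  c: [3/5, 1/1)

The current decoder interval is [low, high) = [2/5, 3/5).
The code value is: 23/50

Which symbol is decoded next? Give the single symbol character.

Answer: e

Derivation:
Interval width = high − low = 3/5 − 2/5 = 1/5
Scaled code = (code − low) / width = (23/50 − 2/5) / 1/5 = 3/10
  b: [0/1, 1/5) 
  e: [1/5, 2/5) ← scaled code falls here ✓
  f: [2/5, 3/5) 
  c: [3/5, 1/1) 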